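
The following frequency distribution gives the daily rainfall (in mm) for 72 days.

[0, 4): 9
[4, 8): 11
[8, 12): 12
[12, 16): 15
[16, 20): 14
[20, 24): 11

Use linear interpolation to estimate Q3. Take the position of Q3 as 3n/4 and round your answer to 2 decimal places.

18.00

Cumulative frequencies: 9, 20, 32, 47, 61, 72
n = 72; position = 3n/4 = 54.
This falls in the class [16, 20): L = 16, F = 47, f = 14, h = 4.
Upper quartile ≈ 16 + ((54 − 47) / 14) × 4 = 18.0000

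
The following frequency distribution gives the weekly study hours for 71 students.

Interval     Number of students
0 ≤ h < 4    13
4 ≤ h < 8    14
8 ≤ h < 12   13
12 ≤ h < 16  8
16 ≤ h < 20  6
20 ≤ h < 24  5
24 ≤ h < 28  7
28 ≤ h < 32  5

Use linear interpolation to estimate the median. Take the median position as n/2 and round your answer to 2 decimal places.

Cumulative frequencies: 13, 27, 40, 48, 54, 59, 66, 71
n = 71; position = n/2 = 35.5.
This falls in the class 8 ≤ h < 12: L = 8, F = 27, f = 13, h = 4.
Median ≈ 8 + ((35.5 − 27) / 13) × 4 = 10.6154

10.62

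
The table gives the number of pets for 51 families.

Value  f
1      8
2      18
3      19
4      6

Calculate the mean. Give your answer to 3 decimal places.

2.451

Values: 1, 2, 3, 4
Σfx = 8×1 + 18×2 + 19×3 + 6×4 = 125
n = Σf = 51
Mean = 125 / 51 = 2.4510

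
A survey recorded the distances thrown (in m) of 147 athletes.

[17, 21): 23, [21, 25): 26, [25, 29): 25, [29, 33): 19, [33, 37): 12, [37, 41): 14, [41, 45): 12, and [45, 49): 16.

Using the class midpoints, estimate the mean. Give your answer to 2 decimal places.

30.84

Midpoints: 19, 23, 27, 31, 35, 39, 43, 47
Σfm = 23×19 + 26×23 + 25×27 + 19×31 + 12×35 + 14×39 + 12×43 + 16×47 = 4533
n = Σf = 147
Mean = 4533 / 147 = 30.8367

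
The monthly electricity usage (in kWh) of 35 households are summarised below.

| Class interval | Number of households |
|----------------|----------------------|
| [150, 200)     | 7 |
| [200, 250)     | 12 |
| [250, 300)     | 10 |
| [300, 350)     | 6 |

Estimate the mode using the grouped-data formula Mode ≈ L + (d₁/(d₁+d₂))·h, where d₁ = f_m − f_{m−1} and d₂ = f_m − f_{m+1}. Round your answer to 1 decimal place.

Modal class: [200, 250) (highest frequency 12).
d₁ = 12 − 7 = 5, d₂ = 12 − 10 = 2
Mode ≈ 200 + (5/(5+2)) × 50 = 200 + 35.7143 = 235.7143

235.7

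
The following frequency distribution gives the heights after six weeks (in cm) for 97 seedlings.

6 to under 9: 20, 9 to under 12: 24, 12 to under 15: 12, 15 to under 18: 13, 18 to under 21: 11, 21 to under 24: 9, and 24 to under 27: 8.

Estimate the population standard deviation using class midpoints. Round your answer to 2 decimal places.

5.79

Midpoints: 7.5, 10.5, 13.5, 16.5, 19.5, 22.5, 25.5
n = 97, Σfm = 1399.5, mean = 14.4278
Σfm² = 23438.25
Σf(m − x̄)² = Σfm² − (Σfm)²/n = 23438.25 − 1399.5²/97 = 3246.4948
Population variance = 3246.4948 / 97 = 33.4690
Standard deviation = √33.4690 = 5.7852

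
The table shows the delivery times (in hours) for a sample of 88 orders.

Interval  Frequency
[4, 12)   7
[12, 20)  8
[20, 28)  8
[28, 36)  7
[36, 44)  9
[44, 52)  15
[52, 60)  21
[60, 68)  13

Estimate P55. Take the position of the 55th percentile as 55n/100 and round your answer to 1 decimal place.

49.0

Cumulative frequencies: 7, 15, 23, 30, 39, 54, 75, 88
n = 88; position = 55n/100 = 48.4.
This falls in the class [44, 52): L = 44, F = 39, f = 15, h = 8.
55th percentile ≈ 44 + ((48.4 − 39) / 15) × 8 = 49.0133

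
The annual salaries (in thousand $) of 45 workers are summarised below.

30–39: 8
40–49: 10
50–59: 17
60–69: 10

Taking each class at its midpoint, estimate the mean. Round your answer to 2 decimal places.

Midpoints: 34.5, 44.5, 54.5, 64.5
Σfm = 8×34.5 + 10×44.5 + 17×54.5 + 10×64.5 = 2292.5
n = Σf = 45
Mean = 2292.5 / 45 = 50.9444

50.94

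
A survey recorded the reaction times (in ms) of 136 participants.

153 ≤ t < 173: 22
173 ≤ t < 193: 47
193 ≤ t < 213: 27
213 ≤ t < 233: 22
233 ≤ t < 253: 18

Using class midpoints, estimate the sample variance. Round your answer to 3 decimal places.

Midpoints: 163, 183, 203, 223, 243
n = 136, Σfm = 26948, mean = 198.1471
Σfm² = 5428064
Σf(m − x̄)² = Σfm² − (Σfm)²/n = 5428064 − 26948²/136 = 88397.0588
Sample variance = 88397.0588 / 135 = 654.7930

654.793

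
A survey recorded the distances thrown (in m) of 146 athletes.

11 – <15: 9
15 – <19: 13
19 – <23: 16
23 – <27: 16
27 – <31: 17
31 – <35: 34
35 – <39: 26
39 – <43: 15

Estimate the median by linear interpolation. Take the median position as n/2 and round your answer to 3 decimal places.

Cumulative frequencies: 9, 22, 38, 54, 71, 105, 131, 146
n = 146; position = n/2 = 73.
This falls in the class 31 – <35: L = 31, F = 71, f = 34, h = 4.
Median ≈ 31 + ((73 − 71) / 34) × 4 = 31.2353

31.235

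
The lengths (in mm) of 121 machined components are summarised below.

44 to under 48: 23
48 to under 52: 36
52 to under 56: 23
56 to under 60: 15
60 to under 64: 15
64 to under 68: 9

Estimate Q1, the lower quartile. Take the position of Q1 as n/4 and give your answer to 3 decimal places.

Cumulative frequencies: 23, 59, 82, 97, 112, 121
n = 121; position = n/4 = 30.25.
This falls in the class 48 to under 52: L = 48, F = 23, f = 36, h = 4.
Lower quartile ≈ 48 + ((30.25 − 23) / 36) × 4 = 48.8056

48.806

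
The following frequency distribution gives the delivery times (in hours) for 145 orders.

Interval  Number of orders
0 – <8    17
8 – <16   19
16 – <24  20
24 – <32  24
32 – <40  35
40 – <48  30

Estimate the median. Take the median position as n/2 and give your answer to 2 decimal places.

29.50

Cumulative frequencies: 17, 36, 56, 80, 115, 145
n = 145; position = n/2 = 72.5.
This falls in the class 24 – <32: L = 24, F = 56, f = 24, h = 8.
Median ≈ 24 + ((72.5 − 56) / 24) × 8 = 29.5000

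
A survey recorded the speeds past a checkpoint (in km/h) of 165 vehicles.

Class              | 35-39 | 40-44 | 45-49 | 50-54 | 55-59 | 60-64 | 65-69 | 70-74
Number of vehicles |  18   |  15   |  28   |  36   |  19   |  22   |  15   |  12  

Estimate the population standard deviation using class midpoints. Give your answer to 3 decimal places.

10.093

Midpoints: 37, 42, 47, 52, 57, 62, 67, 72
n = 165, Σfm = 8800, mean = 53.3333
Σfm² = 486140
Σf(m − x̄)² = Σfm² − (Σfm)²/n = 486140 − 8800²/165 = 16806.6667
Population variance = 16806.6667 / 165 = 101.8586
Standard deviation = √101.8586 = 10.0925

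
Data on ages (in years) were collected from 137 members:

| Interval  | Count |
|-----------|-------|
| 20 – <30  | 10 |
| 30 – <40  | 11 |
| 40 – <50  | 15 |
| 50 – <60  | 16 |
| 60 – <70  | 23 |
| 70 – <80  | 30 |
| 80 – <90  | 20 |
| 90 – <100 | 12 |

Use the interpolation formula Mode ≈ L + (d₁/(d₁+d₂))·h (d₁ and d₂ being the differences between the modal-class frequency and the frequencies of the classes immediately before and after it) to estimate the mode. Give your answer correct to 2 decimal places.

74.12

Modal class: 70 – <80 (highest frequency 30).
d₁ = 30 − 23 = 7, d₂ = 30 − 20 = 10
Mode ≈ 70 + (7/(7+10)) × 10 = 70 + 4.1176 = 74.1176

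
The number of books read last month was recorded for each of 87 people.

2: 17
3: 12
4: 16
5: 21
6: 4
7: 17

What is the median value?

Cumulative frequencies: 17, 29, 45, 66, 70, 87
n = 87, so the median is the value in position (n+1)/2 = 44.
Position 44 falls at value 4.

4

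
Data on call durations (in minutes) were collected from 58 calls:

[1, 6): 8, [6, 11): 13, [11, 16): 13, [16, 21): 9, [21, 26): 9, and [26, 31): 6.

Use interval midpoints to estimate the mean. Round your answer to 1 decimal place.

14.9

Midpoints: 3.5, 8.5, 13.5, 18.5, 23.5, 28.5
Σfm = 8×3.5 + 13×8.5 + 13×13.5 + 9×18.5 + 9×23.5 + 6×28.5 = 863
n = Σf = 58
Mean = 863 / 58 = 14.8793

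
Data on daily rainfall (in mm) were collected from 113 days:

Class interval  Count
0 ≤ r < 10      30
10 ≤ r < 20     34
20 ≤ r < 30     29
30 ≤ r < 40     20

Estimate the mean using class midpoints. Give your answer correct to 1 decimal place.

Midpoints: 5, 15, 25, 35
Σfm = 30×5 + 34×15 + 29×25 + 20×35 = 2085
n = Σf = 113
Mean = 2085 / 113 = 18.4513

18.5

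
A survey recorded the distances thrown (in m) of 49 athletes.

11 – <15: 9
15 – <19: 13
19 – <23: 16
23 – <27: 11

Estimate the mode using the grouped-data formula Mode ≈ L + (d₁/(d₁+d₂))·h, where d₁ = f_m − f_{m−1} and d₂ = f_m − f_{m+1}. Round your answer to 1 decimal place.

Modal class: 19 – <23 (highest frequency 16).
d₁ = 16 − 13 = 3, d₂ = 16 − 11 = 5
Mode ≈ 19 + (3/(3+5)) × 4 = 19 + 1.5000 = 20.5000

20.5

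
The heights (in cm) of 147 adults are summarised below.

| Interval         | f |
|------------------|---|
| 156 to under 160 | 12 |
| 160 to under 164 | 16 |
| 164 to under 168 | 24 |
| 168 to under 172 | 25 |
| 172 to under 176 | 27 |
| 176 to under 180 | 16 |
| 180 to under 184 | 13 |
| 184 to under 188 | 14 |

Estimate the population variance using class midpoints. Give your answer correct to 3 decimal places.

Midpoints: 158, 162, 166, 170, 174, 178, 182, 186
n = 147, Σfm = 25238, mean = 171.6871
Σfm² = 4342668
Σf(m − x̄)² = Σfm² − (Σfm)²/n = 4342668 − 25238²/147 = 9629.6054
Population variance = 9629.6054 / 147 = 65.5075

65.508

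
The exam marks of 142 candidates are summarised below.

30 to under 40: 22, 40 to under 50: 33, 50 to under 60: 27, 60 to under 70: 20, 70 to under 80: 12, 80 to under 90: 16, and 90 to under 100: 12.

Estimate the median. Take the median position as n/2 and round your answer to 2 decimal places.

Cumulative frequencies: 22, 55, 82, 102, 114, 130, 142
n = 142; position = n/2 = 71.
This falls in the class 50 to under 60: L = 50, F = 55, f = 27, h = 10.
Median ≈ 50 + ((71 − 55) / 27) × 10 = 55.9259

55.93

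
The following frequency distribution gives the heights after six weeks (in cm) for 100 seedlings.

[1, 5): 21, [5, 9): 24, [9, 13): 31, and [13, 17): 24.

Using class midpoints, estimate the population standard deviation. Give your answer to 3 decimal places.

Midpoints: 3, 7, 11, 15
n = 100, Σfm = 932, mean = 9.3200
Σfm² = 10516
Σf(m − x̄)² = Σfm² − (Σfm)²/n = 10516 − 932²/100 = 1829.7600
Population variance = 1829.7600 / 100 = 18.2976
Standard deviation = √18.2976 = 4.2776

4.278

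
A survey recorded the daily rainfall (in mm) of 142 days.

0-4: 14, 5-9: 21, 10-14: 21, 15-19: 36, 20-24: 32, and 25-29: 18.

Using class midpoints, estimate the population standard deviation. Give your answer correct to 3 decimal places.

Midpoints: 2, 7, 12, 17, 22, 27
n = 142, Σfm = 2229, mean = 15.6972
Σfm² = 43123
Σf(m − x̄)² = Σfm² − (Σfm)²/n = 43123 − 2229²/142 = 8133.9789
Population variance = 8133.9789 / 142 = 57.2815
Standard deviation = √57.2815 = 7.5685

7.568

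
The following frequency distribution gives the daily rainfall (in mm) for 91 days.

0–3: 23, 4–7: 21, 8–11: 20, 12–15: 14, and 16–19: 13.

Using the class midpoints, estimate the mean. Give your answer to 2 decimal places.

Midpoints: 1.5, 5.5, 9.5, 13.5, 17.5
Σfm = 23×1.5 + 21×5.5 + 20×9.5 + 14×13.5 + 13×17.5 = 756.5
n = Σf = 91
Mean = 756.5 / 91 = 8.3132

8.31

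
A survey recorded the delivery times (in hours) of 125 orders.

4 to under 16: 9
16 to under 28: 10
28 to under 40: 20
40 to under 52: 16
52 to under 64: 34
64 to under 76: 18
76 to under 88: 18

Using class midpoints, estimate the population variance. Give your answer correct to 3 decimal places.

Midpoints: 10, 22, 34, 46, 58, 70, 82
n = 125, Σfm = 6434, mean = 51.4720
Σfm² = 386324
Σf(m − x̄)² = Σfm² − (Σfm)²/n = 386324 − 6434²/125 = 55153.1520
Population variance = 55153.1520 / 125 = 441.2252

441.225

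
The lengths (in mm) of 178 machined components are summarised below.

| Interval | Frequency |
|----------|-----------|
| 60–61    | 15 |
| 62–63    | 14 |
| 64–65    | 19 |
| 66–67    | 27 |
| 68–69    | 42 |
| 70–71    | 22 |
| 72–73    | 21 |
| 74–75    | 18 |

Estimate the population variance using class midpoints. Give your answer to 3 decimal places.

Midpoints: 60.5, 62.5, 64.5, 66.5, 68.5, 70.5, 72.5, 74.5
n = 178, Σfm = 12095, mean = 67.9494
Σfm² = 824742.5
Σf(m − x̄)² = Σfm² − (Σfm)²/n = 824742.5 − 12095²/178 = 2894.0449
Population variance = 2894.0449 / 178 = 16.2587

16.259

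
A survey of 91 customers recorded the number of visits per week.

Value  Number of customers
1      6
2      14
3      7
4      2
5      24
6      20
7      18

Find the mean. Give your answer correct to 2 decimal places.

Values: 1, 2, 3, 4, 5, 6, 7
Σfx = 6×1 + 14×2 + 7×3 + 2×4 + 24×5 + 20×6 + 18×7 = 429
n = Σf = 91
Mean = 429 / 91 = 4.7143

4.71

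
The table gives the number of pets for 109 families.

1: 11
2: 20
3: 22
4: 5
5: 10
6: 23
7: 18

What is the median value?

Cumulative frequencies: 11, 31, 53, 58, 68, 91, 109
n = 109, so the median is the value in position (n+1)/2 = 55.
Position 55 falls at value 4.

4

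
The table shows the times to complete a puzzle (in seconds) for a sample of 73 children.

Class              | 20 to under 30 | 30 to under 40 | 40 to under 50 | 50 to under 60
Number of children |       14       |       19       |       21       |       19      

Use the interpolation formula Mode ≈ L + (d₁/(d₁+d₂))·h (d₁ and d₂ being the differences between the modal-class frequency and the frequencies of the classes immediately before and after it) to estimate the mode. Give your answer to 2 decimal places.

Modal class: 40 to under 50 (highest frequency 21).
d₁ = 21 − 19 = 2, d₂ = 21 − 19 = 2
Mode ≈ 40 + (2/(2+2)) × 10 = 40 + 5.0000 = 45.0000

45.00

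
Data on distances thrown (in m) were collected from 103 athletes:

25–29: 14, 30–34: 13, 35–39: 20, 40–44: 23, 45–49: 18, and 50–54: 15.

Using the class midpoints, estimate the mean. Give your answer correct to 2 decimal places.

40.06

Midpoints: 27, 32, 37, 42, 47, 52
Σfm = 14×27 + 13×32 + 20×37 + 23×42 + 18×47 + 15×52 = 4126
n = Σf = 103
Mean = 4126 / 103 = 40.0583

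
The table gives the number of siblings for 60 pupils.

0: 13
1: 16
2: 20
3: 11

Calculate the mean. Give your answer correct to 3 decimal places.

Values: 0, 1, 2, 3
Σfx = 13×0 + 16×1 + 20×2 + 11×3 = 89
n = Σf = 60
Mean = 89 / 60 = 1.4833

1.483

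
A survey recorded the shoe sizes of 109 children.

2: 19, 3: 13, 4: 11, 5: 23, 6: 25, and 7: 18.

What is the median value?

5

Cumulative frequencies: 19, 32, 43, 66, 91, 109
n = 109, so the median is the value in position (n+1)/2 = 55.
Position 55 falls at value 5.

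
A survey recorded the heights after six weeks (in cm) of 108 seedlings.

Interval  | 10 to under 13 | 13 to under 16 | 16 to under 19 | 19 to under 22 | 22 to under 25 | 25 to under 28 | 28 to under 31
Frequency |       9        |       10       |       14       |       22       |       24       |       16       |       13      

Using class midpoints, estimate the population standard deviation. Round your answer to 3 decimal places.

Midpoints: 11.5, 14.5, 17.5, 20.5, 23.5, 26.5, 29.5
n = 108, Σfm = 2316, mean = 21.4444
Σfm² = 52629
Σf(m − x̄)² = Σfm² − (Σfm)²/n = 52629 − 2316²/108 = 2963.6667
Population variance = 2963.6667 / 108 = 27.4414
Standard deviation = √27.4414 = 5.2384

5.238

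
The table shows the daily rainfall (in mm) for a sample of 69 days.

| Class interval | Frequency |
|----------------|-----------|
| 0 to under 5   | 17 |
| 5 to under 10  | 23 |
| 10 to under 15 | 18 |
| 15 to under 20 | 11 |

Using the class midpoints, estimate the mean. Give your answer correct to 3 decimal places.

9.167

Midpoints: 2.5, 7.5, 12.5, 17.5
Σfm = 17×2.5 + 23×7.5 + 18×12.5 + 11×17.5 = 632.5
n = Σf = 69
Mean = 632.5 / 69 = 9.1667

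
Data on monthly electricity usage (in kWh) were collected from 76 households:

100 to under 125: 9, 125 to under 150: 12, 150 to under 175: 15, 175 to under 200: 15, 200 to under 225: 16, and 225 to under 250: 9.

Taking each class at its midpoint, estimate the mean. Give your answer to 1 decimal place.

Midpoints: 112.5, 137.5, 162.5, 187.5, 212.5, 237.5
Σfm = 9×112.5 + 12×137.5 + 15×162.5 + 15×187.5 + 16×212.5 + 9×237.5 = 13450
n = Σf = 76
Mean = 13450 / 76 = 176.9737

177.0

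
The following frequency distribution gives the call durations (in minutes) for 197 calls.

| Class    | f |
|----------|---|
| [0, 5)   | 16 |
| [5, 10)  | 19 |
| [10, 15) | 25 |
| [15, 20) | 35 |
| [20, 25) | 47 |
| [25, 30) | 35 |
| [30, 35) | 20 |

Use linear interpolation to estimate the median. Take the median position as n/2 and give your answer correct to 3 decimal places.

Cumulative frequencies: 16, 35, 60, 95, 142, 177, 197
n = 197; position = n/2 = 98.5.
This falls in the class [20, 25): L = 20, F = 95, f = 47, h = 5.
Median ≈ 20 + ((98.5 − 95) / 47) × 5 = 20.3723

20.372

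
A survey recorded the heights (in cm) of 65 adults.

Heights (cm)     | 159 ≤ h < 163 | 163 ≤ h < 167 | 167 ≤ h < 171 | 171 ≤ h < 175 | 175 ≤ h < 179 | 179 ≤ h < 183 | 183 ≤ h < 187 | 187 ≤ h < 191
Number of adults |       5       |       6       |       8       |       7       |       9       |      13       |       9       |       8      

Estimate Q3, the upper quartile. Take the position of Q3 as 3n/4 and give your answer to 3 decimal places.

Cumulative frequencies: 5, 11, 19, 26, 35, 48, 57, 65
n = 65; position = 3n/4 = 48.75.
This falls in the class 183 ≤ h < 187: L = 183, F = 48, f = 9, h = 4.
Upper quartile ≈ 183 + ((48.75 − 48) / 9) × 4 = 183.3333

183.333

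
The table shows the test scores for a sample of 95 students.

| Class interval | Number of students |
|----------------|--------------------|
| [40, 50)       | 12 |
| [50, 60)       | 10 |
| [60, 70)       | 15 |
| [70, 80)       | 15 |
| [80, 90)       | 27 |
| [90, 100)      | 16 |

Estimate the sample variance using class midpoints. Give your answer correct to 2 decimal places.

Midpoints: 45, 55, 65, 75, 85, 95
n = 95, Σfm = 7005, mean = 73.7368
Σfm² = 541775
Σf(m − x̄)² = Σfm² − (Σfm)²/n = 541775 − 7005²/95 = 25248.4211
Sample variance = 25248.4211 / 94 = 268.6002

268.60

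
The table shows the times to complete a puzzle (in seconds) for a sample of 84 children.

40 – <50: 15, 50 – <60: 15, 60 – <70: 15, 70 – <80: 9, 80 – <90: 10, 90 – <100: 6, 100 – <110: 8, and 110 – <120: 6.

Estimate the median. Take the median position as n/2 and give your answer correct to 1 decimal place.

68.0

Cumulative frequencies: 15, 30, 45, 54, 64, 70, 78, 84
n = 84; position = n/2 = 42.
This falls in the class 60 – <70: L = 60, F = 30, f = 15, h = 10.
Median ≈ 60 + ((42 − 30) / 15) × 10 = 68.0000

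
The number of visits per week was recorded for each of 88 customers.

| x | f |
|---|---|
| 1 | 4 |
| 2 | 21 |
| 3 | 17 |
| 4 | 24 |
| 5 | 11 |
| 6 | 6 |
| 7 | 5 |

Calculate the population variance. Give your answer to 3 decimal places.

2.325

Values: 1, 2, 3, 4, 5, 6, 7
n = 88, Σfx = 319, mean = 3.6250
Σfx² = 1361
Σf(x − x̄)² = Σfx² − (Σfx)²/n = 1361 − 319²/88 = 204.6250
Population variance = 204.6250 / 88 = 2.3253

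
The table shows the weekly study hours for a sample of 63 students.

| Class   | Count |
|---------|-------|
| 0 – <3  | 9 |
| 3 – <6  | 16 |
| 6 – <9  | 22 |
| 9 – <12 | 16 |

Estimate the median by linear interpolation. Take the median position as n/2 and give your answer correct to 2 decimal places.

6.89

Cumulative frequencies: 9, 25, 47, 63
n = 63; position = n/2 = 31.5.
This falls in the class 6 – <9: L = 6, F = 25, f = 22, h = 3.
Median ≈ 6 + ((31.5 − 25) / 22) × 3 = 6.8864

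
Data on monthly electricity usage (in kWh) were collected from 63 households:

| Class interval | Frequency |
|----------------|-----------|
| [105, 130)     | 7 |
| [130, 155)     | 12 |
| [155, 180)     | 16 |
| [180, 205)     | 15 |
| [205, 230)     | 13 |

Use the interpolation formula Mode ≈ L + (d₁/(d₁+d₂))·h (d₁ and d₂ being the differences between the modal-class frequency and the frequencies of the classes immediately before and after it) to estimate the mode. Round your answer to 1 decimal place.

Modal class: [155, 180) (highest frequency 16).
d₁ = 16 − 12 = 4, d₂ = 16 − 15 = 1
Mode ≈ 155 + (4/(4+1)) × 25 = 155 + 20.0000 = 175.0000

175.0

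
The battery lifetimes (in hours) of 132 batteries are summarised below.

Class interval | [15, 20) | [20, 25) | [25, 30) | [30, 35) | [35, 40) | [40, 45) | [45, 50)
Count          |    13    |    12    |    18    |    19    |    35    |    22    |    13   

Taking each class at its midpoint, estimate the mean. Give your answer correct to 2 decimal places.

Midpoints: 17.5, 22.5, 27.5, 32.5, 37.5, 42.5, 47.5
Σfm = 13×17.5 + 12×22.5 + 18×27.5 + 19×32.5 + 35×37.5 + 22×42.5 + 13×47.5 = 4475
n = Σf = 132
Mean = 4475 / 132 = 33.9015

33.90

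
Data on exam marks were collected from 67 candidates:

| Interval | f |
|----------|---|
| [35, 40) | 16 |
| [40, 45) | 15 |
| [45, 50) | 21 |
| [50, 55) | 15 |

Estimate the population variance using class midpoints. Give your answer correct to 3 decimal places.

Midpoints: 37.5, 42.5, 47.5, 52.5
n = 67, Σfm = 3022.5, mean = 45.1119
Σfm² = 138318.75
Σf(m − x̄)² = Σfm² − (Σfm)²/n = 138318.75 − 3022.5²/67 = 1967.9104
Population variance = 1967.9104 / 67 = 29.3718

29.372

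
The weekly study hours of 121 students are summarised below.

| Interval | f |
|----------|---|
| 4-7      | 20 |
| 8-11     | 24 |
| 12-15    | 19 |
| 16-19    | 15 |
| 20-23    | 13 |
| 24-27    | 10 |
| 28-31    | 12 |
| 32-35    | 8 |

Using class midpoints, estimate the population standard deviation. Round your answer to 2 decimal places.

Midpoints: 5.5, 9.5, 13.5, 17.5, 21.5, 25.5, 29.5, 33.5
n = 121, Σfm = 2013.5, mean = 16.6405
Σfm² = 42760.25
Σf(m − x̄)² = Σfm² − (Σfm)²/n = 42760.25 − 2013.5²/121 = 9254.6116
Population variance = 9254.6116 / 121 = 76.4844
Standard deviation = √76.4844 = 8.7455

8.75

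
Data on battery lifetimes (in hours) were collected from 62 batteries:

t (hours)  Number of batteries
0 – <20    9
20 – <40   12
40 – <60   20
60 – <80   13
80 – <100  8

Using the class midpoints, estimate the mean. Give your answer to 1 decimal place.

Midpoints: 10, 30, 50, 70, 90
Σfm = 9×10 + 12×30 + 20×50 + 13×70 + 8×90 = 3080
n = Σf = 62
Mean = 3080 / 62 = 49.6774

49.7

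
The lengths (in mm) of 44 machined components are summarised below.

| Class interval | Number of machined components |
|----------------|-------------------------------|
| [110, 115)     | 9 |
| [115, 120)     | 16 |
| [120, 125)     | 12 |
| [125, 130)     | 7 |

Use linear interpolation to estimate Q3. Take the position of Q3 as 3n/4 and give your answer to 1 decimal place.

123.3

Cumulative frequencies: 9, 25, 37, 44
n = 44; position = 3n/4 = 33.
This falls in the class [120, 125): L = 120, F = 25, f = 12, h = 5.
Upper quartile ≈ 120 + ((33 − 25) / 12) × 5 = 123.3333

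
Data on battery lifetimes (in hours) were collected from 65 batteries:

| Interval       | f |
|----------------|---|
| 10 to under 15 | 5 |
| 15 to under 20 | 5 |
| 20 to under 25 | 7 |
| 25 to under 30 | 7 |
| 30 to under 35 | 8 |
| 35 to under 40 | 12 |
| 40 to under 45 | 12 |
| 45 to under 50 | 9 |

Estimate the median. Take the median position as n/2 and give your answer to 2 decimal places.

35.21

Cumulative frequencies: 5, 10, 17, 24, 32, 44, 56, 65
n = 65; position = n/2 = 32.5.
This falls in the class 35 to under 40: L = 35, F = 32, f = 12, h = 5.
Median ≈ 35 + ((32.5 − 32) / 12) × 5 = 35.2083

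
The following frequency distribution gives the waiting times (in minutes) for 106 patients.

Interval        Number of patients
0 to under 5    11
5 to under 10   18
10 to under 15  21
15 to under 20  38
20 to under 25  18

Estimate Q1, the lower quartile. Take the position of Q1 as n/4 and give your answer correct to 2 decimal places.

Cumulative frequencies: 11, 29, 50, 88, 106
n = 106; position = n/4 = 26.5.
This falls in the class 5 to under 10: L = 5, F = 11, f = 18, h = 5.
Lower quartile ≈ 5 + ((26.5 − 11) / 18) × 5 = 9.3056

9.31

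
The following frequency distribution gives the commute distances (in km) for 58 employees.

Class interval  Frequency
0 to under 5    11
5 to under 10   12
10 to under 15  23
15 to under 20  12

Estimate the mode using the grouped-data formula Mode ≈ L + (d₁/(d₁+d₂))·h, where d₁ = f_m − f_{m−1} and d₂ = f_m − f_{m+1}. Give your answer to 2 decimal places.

12.50

Modal class: 10 to under 15 (highest frequency 23).
d₁ = 23 − 12 = 11, d₂ = 23 − 12 = 11
Mode ≈ 10 + (11/(11+11)) × 5 = 10 + 2.5000 = 12.5000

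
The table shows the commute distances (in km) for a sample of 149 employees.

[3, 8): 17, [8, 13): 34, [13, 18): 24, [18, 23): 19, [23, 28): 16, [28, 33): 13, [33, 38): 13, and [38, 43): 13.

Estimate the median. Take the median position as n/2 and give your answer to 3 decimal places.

17.896

Cumulative frequencies: 17, 51, 75, 94, 110, 123, 136, 149
n = 149; position = n/2 = 74.5.
This falls in the class [13, 18): L = 13, F = 51, f = 24, h = 5.
Median ≈ 13 + ((74.5 − 51) / 24) × 5 = 17.8958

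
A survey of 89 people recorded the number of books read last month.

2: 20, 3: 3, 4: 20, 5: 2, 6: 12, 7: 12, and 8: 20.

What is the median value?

Cumulative frequencies: 20, 23, 43, 45, 57, 69, 89
n = 89, so the median is the value in position (n+1)/2 = 45.
Position 45 falls at value 5.

5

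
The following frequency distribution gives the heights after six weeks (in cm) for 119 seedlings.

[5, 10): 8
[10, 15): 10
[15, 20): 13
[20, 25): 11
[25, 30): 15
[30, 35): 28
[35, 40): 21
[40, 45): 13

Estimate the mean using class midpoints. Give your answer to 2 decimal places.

Midpoints: 7.5, 12.5, 17.5, 22.5, 27.5, 32.5, 37.5, 42.5
Σfm = 8×7.5 + 10×12.5 + 13×17.5 + 11×22.5 + 15×27.5 + 28×32.5 + 21×37.5 + 13×42.5 = 3322.5
n = Σf = 119
Mean = 3322.5 / 119 = 27.9202

27.92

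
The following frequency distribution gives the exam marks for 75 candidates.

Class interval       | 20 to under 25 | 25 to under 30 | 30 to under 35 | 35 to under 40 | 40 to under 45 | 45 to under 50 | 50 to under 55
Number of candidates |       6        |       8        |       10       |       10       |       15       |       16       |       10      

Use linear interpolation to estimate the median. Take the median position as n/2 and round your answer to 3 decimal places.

Cumulative frequencies: 6, 14, 24, 34, 49, 65, 75
n = 75; position = n/2 = 37.5.
This falls in the class 40 to under 45: L = 40, F = 34, f = 15, h = 5.
Median ≈ 40 + ((37.5 − 34) / 15) × 5 = 41.1667

41.167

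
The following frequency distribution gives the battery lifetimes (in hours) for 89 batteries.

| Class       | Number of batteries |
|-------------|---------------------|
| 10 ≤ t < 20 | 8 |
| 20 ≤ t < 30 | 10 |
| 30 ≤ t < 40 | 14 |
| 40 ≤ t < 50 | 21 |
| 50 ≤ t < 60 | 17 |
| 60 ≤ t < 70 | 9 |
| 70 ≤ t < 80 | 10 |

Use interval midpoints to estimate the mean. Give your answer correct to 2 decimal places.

45.79

Midpoints: 15, 25, 35, 45, 55, 65, 75
Σfm = 8×15 + 10×25 + 14×35 + 21×45 + 17×55 + 9×65 + 10×75 = 4075
n = Σf = 89
Mean = 4075 / 89 = 45.7865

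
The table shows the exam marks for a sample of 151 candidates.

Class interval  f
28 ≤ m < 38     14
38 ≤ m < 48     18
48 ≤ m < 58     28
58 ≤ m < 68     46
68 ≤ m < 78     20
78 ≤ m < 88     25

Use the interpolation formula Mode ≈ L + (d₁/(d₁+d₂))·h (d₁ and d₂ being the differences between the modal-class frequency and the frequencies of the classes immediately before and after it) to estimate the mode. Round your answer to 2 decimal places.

Modal class: 58 ≤ m < 68 (highest frequency 46).
d₁ = 46 − 28 = 18, d₂ = 46 − 20 = 26
Mode ≈ 58 + (18/(18+26)) × 10 = 58 + 4.0909 = 62.0909

62.09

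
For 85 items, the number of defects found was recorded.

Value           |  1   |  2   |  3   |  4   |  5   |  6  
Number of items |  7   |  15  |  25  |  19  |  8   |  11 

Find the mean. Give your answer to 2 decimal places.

Values: 1, 2, 3, 4, 5, 6
Σfx = 7×1 + 15×2 + 25×3 + 19×4 + 8×5 + 11×6 = 294
n = Σf = 85
Mean = 294 / 85 = 3.4588

3.46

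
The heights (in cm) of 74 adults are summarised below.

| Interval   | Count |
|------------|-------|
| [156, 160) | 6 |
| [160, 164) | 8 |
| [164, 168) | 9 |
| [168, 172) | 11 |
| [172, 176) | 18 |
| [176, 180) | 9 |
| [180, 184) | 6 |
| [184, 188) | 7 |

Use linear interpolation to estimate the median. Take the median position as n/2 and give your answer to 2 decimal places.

Cumulative frequencies: 6, 14, 23, 34, 52, 61, 67, 74
n = 74; position = n/2 = 37.
This falls in the class [172, 176): L = 172, F = 34, f = 18, h = 4.
Median ≈ 172 + ((37 − 34) / 18) × 4 = 172.6667

172.67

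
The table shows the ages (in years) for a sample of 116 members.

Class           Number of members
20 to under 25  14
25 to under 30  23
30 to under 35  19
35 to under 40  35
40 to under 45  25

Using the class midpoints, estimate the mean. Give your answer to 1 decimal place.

34.0

Midpoints: 22.5, 27.5, 32.5, 37.5, 42.5
Σfm = 14×22.5 + 23×27.5 + 19×32.5 + 35×37.5 + 25×42.5 = 3940
n = Σf = 116
Mean = 3940 / 116 = 33.9655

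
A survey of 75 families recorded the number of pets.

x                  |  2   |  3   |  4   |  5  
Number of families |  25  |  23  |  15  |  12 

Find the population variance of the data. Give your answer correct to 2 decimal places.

1.14

Values: 2, 3, 4, 5
n = 75, Σfx = 239, mean = 3.1867
Σfx² = 847
Σf(x − x̄)² = Σfx² − (Σfx)²/n = 847 − 239²/75 = 85.3867
Population variance = 85.3867 / 75 = 1.1385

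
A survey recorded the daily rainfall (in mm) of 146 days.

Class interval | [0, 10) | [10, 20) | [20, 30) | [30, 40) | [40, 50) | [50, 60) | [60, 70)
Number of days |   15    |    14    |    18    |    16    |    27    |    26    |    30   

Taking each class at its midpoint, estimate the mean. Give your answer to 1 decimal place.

40.3

Midpoints: 5, 15, 25, 35, 45, 55, 65
Σfm = 15×5 + 14×15 + 18×25 + 16×35 + 27×45 + 26×55 + 30×65 = 5890
n = Σf = 146
Mean = 5890 / 146 = 40.3425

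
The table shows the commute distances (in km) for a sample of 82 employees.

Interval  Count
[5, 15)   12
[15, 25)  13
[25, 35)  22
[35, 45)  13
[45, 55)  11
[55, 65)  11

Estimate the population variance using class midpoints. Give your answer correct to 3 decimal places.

250.342

Midpoints: 10, 20, 30, 40, 50, 60
n = 82, Σfm = 2770, mean = 33.7805
Σfm² = 114100
Σf(m − x̄)² = Σfm² − (Σfm)²/n = 114100 − 2770²/82 = 20528.0488
Population variance = 20528.0488 / 82 = 250.3421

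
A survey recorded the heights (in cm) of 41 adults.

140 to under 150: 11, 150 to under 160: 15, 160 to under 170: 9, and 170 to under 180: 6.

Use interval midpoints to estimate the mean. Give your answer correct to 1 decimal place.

157.4

Midpoints: 145, 155, 165, 175
Σfm = 11×145 + 15×155 + 9×165 + 6×175 = 6455
n = Σf = 41
Mean = 6455 / 41 = 157.4390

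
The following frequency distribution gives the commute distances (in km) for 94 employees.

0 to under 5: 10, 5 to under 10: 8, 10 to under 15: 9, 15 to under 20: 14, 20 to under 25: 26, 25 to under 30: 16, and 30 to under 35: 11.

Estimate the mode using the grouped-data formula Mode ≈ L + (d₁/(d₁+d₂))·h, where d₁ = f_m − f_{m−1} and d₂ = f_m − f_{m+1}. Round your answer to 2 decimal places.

22.73

Modal class: 20 to under 25 (highest frequency 26).
d₁ = 26 − 14 = 12, d₂ = 26 − 16 = 10
Mode ≈ 20 + (12/(12+10)) × 5 = 20 + 2.7273 = 22.7273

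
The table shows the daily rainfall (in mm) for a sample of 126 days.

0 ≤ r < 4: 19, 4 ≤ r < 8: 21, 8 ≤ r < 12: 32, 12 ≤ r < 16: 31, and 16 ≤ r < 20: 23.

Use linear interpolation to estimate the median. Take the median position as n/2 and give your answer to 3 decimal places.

Cumulative frequencies: 19, 40, 72, 103, 126
n = 126; position = n/2 = 63.
This falls in the class 8 ≤ r < 12: L = 8, F = 40, f = 32, h = 4.
Median ≈ 8 + ((63 − 40) / 32) × 4 = 10.8750

10.875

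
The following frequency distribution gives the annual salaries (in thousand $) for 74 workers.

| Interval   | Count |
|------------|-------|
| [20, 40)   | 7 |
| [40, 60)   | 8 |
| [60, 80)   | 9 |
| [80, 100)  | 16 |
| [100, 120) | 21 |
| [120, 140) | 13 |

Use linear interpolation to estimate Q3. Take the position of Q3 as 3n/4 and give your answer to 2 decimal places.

114.76

Cumulative frequencies: 7, 15, 24, 40, 61, 74
n = 74; position = 3n/4 = 55.5.
This falls in the class [100, 120): L = 100, F = 40, f = 21, h = 20.
Upper quartile ≈ 100 + ((55.5 − 40) / 21) × 20 = 114.7619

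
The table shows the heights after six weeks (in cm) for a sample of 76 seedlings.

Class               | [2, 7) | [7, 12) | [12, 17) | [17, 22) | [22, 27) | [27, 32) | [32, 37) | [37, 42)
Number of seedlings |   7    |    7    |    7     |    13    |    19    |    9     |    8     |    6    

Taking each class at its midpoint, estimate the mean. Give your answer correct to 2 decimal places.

22.33

Midpoints: 4.5, 9.5, 14.5, 19.5, 24.5, 29.5, 34.5, 39.5
Σfm = 7×4.5 + 7×9.5 + 7×14.5 + 13×19.5 + 19×24.5 + 9×29.5 + 8×34.5 + 6×39.5 = 1697
n = Σf = 76
Mean = 1697 / 76 = 22.3289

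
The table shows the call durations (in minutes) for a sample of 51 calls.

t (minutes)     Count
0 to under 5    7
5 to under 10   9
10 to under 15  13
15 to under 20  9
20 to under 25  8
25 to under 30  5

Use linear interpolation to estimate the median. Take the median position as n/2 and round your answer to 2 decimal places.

Cumulative frequencies: 7, 16, 29, 38, 46, 51
n = 51; position = n/2 = 25.5.
This falls in the class 10 to under 15: L = 10, F = 16, f = 13, h = 5.
Median ≈ 10 + ((25.5 − 16) / 13) × 5 = 13.6538

13.65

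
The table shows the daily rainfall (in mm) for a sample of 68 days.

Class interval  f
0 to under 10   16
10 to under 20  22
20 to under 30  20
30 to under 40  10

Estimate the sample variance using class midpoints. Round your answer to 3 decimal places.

100.790

Midpoints: 5, 15, 25, 35
n = 68, Σfm = 1260, mean = 18.5294
Σfm² = 30100
Σf(m − x̄)² = Σfm² − (Σfm)²/n = 30100 − 1260²/68 = 6752.9412
Sample variance = 6752.9412 / 67 = 100.7902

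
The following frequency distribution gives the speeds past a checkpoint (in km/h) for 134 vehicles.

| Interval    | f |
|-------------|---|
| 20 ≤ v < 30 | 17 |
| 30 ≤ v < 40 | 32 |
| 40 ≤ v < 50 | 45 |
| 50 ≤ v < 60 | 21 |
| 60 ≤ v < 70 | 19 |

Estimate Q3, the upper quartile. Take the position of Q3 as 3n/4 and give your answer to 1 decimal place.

Cumulative frequencies: 17, 49, 94, 115, 134
n = 134; position = 3n/4 = 100.5.
This falls in the class 50 ≤ v < 60: L = 50, F = 94, f = 21, h = 10.
Upper quartile ≈ 50 + ((100.5 − 94) / 21) × 10 = 53.0952

53.1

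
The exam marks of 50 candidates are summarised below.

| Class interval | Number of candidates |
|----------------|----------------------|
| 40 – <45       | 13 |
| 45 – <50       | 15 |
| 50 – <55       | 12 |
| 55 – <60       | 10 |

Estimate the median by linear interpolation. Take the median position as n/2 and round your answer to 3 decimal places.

49.000

Cumulative frequencies: 13, 28, 40, 50
n = 50; position = n/2 = 25.
This falls in the class 45 – <50: L = 45, F = 13, f = 15, h = 5.
Median ≈ 45 + ((25 − 13) / 15) × 5 = 49.0000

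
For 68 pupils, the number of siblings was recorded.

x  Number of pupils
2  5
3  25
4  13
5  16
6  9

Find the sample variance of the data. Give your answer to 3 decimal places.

Values: 2, 3, 4, 5, 6
n = 68, Σfx = 271, mean = 3.9853
Σfx² = 1177
Σf(x − x̄)² = Σfx² − (Σfx)²/n = 1177 − 271²/68 = 96.9853
Sample variance = 96.9853 / 67 = 1.4475

1.448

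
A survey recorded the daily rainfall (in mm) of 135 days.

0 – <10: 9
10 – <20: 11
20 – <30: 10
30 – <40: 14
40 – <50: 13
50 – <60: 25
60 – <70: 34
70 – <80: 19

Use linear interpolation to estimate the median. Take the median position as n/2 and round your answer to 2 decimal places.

Cumulative frequencies: 9, 20, 30, 44, 57, 82, 116, 135
n = 135; position = n/2 = 67.5.
This falls in the class 50 – <60: L = 50, F = 57, f = 25, h = 10.
Median ≈ 50 + ((67.5 − 57) / 25) × 10 = 54.2000

54.20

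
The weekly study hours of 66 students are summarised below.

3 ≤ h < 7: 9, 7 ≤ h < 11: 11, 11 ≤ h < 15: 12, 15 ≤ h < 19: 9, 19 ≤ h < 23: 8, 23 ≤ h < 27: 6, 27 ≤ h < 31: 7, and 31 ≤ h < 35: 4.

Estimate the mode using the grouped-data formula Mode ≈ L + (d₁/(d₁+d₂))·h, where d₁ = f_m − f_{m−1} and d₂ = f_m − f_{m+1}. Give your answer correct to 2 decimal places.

12.00

Modal class: 11 ≤ h < 15 (highest frequency 12).
d₁ = 12 − 11 = 1, d₂ = 12 − 9 = 3
Mode ≈ 11 + (1/(1+3)) × 4 = 11 + 1.0000 = 12.0000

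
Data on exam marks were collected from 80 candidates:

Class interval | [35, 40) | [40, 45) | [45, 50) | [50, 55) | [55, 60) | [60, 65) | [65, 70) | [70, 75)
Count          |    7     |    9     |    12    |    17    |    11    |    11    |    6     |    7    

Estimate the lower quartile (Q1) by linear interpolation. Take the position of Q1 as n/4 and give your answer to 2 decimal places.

46.67

Cumulative frequencies: 7, 16, 28, 45, 56, 67, 73, 80
n = 80; position = n/4 = 20.
This falls in the class [45, 50): L = 45, F = 16, f = 12, h = 5.
Lower quartile ≈ 45 + ((20 − 16) / 12) × 5 = 46.6667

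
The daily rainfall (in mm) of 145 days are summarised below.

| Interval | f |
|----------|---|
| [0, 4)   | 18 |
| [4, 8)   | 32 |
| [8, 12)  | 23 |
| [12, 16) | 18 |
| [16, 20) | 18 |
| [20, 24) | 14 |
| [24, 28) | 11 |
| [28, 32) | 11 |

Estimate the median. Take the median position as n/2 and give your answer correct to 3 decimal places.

Cumulative frequencies: 18, 50, 73, 91, 109, 123, 134, 145
n = 145; position = n/2 = 72.5.
This falls in the class [8, 12): L = 8, F = 50, f = 23, h = 4.
Median ≈ 8 + ((72.5 − 50) / 23) × 4 = 11.9130

11.913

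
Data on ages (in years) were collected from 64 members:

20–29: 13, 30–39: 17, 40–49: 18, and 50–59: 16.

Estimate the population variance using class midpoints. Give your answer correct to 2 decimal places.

Midpoints: 24.5, 34.5, 44.5, 54.5
n = 64, Σfm = 2578, mean = 40.2812
Σfm² = 111206
Σf(m − x̄)² = Σfm² − (Σfm)²/n = 111206 − 2578²/64 = 7360.9375
Population variance = 7360.9375 / 64 = 115.0146

115.01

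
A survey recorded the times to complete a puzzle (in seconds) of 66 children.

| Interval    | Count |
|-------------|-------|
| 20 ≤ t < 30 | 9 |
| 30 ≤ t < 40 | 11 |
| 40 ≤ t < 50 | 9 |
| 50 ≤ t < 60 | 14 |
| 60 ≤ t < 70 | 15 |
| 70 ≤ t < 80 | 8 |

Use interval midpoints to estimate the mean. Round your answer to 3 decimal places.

Midpoints: 25, 35, 45, 55, 65, 75
Σfm = 9×25 + 11×35 + 9×45 + 14×55 + 15×65 + 8×75 = 3360
n = Σf = 66
Mean = 3360 / 66 = 50.9091

50.909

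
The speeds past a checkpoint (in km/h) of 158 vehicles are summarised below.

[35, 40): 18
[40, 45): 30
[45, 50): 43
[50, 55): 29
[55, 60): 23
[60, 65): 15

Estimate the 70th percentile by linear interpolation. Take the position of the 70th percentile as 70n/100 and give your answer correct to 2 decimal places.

53.38

Cumulative frequencies: 18, 48, 91, 120, 143, 158
n = 158; position = 70n/100 = 110.6.
This falls in the class [50, 55): L = 50, F = 91, f = 29, h = 5.
70th percentile ≈ 50 + ((110.6 − 91) / 29) × 5 = 53.3793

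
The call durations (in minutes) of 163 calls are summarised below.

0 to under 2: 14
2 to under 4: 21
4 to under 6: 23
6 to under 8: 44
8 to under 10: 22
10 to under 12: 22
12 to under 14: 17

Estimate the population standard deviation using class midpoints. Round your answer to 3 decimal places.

Midpoints: 1, 3, 5, 7, 9, 11, 13
n = 163, Σfm = 1161, mean = 7.1227
Σfm² = 10251
Σf(m − x̄)² = Σfm² − (Σfm)²/n = 10251 − 1161²/163 = 1981.5460
Population variance = 1981.5460 / 163 = 12.1567
Standard deviation = √12.1567 = 3.4866

3.487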